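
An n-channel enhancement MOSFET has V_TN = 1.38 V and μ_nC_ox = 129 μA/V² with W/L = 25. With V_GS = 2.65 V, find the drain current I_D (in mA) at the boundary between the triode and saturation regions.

At the boundary V_DS = V_ov = V_GS − V_TN = 2.65 − 1.38 = 1.27 V.
k_n = μ_nC_ox · (W/L) = 3.225 mA/V².
I_D = ½ k_n V_ov² = 0.5 × 3.225 × 1.27² = 2.6 mA.

I_D = 2.60 mA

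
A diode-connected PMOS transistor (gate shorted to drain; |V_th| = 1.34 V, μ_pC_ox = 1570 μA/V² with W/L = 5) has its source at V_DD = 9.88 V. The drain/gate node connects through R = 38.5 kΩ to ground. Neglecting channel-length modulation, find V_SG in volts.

With gate tied to drain, V_SG = V_SD ≥ V_SG − |V_th|, so the device is in saturation.
k_p = μ_pC_ox · (W/L) = 7.85 mA/V².
KCL at the drain: ½ k_p (V_SG − |V_th|)² = (V_DD − V_SG)/R.
Let x = V_SG − 1.34. Then 151 x² + x − 8.54 = 0, giving x = 0.234 V (positive root), so V_SG = 1.57 V.
I_D = (V_DD − V_SG)/R = (9.88 − 1.57) / 38.5 = 0.216 mA.

V_SG = 1.57 V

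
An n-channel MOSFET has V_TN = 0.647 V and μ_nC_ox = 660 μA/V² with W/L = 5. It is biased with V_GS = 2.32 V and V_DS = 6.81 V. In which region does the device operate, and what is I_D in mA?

Saturation; I_D = 4.62 mA

k_n = μ_nC_ox · (W/L) = 3.3 mA/V².
V_ov = V_GS − V_TN = 2.32 − 0.647 = 1.67 V.
Since V_DS = 6.81 V ≥ V_ov = 1.67 V, the device is in saturation.
I_D = ½ k_n V_ov² = 0.5 × 3.3 × 1.67² = 4.62 mA.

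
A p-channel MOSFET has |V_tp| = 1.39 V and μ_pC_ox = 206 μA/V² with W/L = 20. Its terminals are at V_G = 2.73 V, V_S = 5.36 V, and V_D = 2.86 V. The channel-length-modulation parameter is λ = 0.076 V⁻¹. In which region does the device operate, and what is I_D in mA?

Saturation; I_D = 3.77 mA

V_SG = V_S − V_G = 5.36 − 2.73 = 2.63 V; V_SD = V_S − V_D = 5.36 − 2.86 = 2.5 V.
k_p = μ_pC_ox · (W/L) = 4.12 mA/V².
V_ov = V_SG − |V_tp| = 2.63 − 1.39 = 1.24 V.
Since V_SD = 2.5 V ≥ V_ov = 1.24 V, the device is in saturation.
I_D = ½ k_p V_ov² (1 + λ V_SD) = 0.5 × 4.12 × 1.24² × (1 + 0.076 × 2.5) = 3.77 mA.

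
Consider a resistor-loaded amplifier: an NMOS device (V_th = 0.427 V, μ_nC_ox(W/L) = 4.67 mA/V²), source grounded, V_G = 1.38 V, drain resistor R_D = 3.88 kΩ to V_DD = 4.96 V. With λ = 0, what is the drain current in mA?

V_GS = V_G = 1.38 V, so V_ov = 1.38 − 0.427 = 0.953 V.
Assume saturation: I_D = ½ k_n V_ov² = 0.5 × 4.67 × 0.953² = 2.12 mA, giving V_DS = V_DD − I_D R_D = 4.96 − 2.12 × 3.88 = -3.27 V.
But -3.27 V < V_ov = 0.953 V, so the device is actually in triode.
In triode I_D = k_n[V_ov V_DS − ½ V_DS²] and I_D = (V_DD − V_DS)/R_D. Equating: 9.06 V_DS² − 18.27 V_DS + 4.96 = 0, giving V_DS = 0.323 V (the root below V_ov).
I_D = (4.96 − 0.323) / 3.88 = 1.2 mA.

I_D = 1.20 mA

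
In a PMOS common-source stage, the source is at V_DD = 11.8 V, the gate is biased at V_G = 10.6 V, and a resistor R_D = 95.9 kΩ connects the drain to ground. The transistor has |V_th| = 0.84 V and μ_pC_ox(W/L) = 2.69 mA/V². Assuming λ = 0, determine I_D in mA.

I_D = 0.121 mA

V_SG = V_DD − V_G = 11.8 − 10.6 = 1.2 V, so V_ov = 1.2 − 0.84 = 0.36 V.
Assume saturation: I_D = ½ k_p V_ov² = 0.5 × 2.69 × 0.36² = 0.174 mA, giving V_SD = V_DD − I_D R_D = 11.8 − 0.174 × 95.9 = -4.92 V.
But -4.92 V < V_ov = 0.36 V, so the device is actually in triode.
In triode I_D = k_p[V_ov V_SD − ½ V_SD²] and I_D = (V_DD − V_SD)/R_D. Equating: 129 V_SD² − 93.87 V_SD + 11.8 = 0, giving V_SD = 0.162 V (the root below V_ov).
I_D = (11.8 − 0.162) / 95.9 = 0.121 mA.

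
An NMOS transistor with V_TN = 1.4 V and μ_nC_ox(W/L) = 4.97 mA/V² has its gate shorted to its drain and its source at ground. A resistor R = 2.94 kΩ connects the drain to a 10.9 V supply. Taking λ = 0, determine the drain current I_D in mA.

With gate tied to drain, V_GS = V_DS ≥ V_GS − V_TN, so the device is in saturation.
KCL at the drain: ½ k_n (V_GS − V_TN)² = (V_DD − V_GS)/R.
Let x = V_GS − 1.4. Then 7.31 x² + x − 9.5 = 0, giving x = 1.07 V (positive root), so V_GS = 2.47 V.
I_D = (V_DD − V_GS)/R = (10.9 − 2.47) / 2.94 = 2.87 mA.

I_D = 2.87 mA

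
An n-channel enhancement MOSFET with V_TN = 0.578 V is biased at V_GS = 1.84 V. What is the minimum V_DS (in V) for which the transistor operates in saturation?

The boundary between triode and saturation is V_DS = V_GS − V_TN = V_ov.
V_ov = 1.84 − 0.578 = 1.26 V.

V_DS,sat = 1.26 V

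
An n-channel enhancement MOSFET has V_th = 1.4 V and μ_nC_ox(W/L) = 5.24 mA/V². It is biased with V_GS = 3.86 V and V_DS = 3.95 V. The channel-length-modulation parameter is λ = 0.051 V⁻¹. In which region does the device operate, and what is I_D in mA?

Saturation; I_D = 19.0 mA

V_ov = V_GS − V_th = 3.86 − 1.4 = 2.46 V.
Since V_DS = 3.95 V ≥ V_ov = 2.46 V, the device is in saturation.
I_D = ½ k_n V_ov² (1 + λ V_DS) = 0.5 × 5.24 × 2.46² × (1 + 0.051 × 3.95) = 19 mA.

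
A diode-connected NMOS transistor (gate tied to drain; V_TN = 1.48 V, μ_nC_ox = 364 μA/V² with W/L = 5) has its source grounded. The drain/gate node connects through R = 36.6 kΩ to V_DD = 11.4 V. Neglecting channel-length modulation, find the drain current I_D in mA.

I_D = 0.257 mA

With gate tied to drain, V_GS = V_DS ≥ V_GS − V_TN, so the device is in saturation.
k_n = μ_nC_ox · (W/L) = 1.82 mA/V².
KCL at the drain: ½ k_n (V_GS − V_TN)² = (V_DD − V_GS)/R.
Let x = V_GS − 1.48. Then 33.3 x² + x − 9.92 = 0, giving x = 0.531 V (positive root), so V_GS = 2.01 V.
I_D = (V_DD − V_GS)/R = (11.4 − 2.01) / 36.6 = 0.257 mA.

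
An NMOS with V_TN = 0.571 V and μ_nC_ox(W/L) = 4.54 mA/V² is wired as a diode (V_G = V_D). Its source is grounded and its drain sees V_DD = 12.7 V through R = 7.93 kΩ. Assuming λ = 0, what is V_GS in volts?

V_GS = 1.36 V

With gate tied to drain, V_GS = V_DS ≥ V_GS − V_TN, so the device is in saturation.
KCL at the drain: ½ k_n (V_GS − V_TN)² = (V_DD − V_GS)/R.
Let x = V_GS − 0.571. Then 18 x² + x − 12.13 = 0, giving x = 0.794 V (positive root), so V_GS = 1.36 V.
I_D = (V_DD − V_GS)/R = (12.7 − 1.36) / 7.93 = 1.43 mA.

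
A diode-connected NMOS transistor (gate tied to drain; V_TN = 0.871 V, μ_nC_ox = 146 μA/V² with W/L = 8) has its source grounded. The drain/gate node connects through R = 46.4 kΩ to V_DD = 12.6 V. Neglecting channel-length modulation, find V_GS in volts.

V_GS = 1.51 V

With gate tied to drain, V_GS = V_DS ≥ V_GS − V_TN, so the device is in saturation.
k_n = μ_nC_ox · (W/L) = 1.168 mA/V².
KCL at the drain: ½ k_n (V_GS − V_TN)² = (V_DD − V_GS)/R.
Let x = V_GS − 0.871. Then 27.1 x² + x − 11.73 = 0, giving x = 0.64 V (positive root), so V_GS = 1.51 V.
I_D = (V_DD − V_GS)/R = (12.6 − 1.51) / 46.4 = 0.239 mA.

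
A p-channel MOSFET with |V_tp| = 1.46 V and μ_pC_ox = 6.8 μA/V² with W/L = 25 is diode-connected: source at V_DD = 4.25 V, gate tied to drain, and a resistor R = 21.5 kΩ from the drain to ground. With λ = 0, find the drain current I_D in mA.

I_D = 0.0836 mA

With gate tied to drain, V_SG = V_SD ≥ V_SG − |V_tp|, so the device is in saturation.
k_p = μ_pC_ox · (W/L) = 0.17 mA/V².
KCL at the drain: ½ k_p (V_SG − |V_tp|)² = (V_DD − V_SG)/R.
Let x = V_SG − 1.46. Then 1.83 x² + x − 2.79 = 0, giving x = 0.992 V (positive root), so V_SG = 2.45 V.
I_D = (V_DD − V_SG)/R = (4.25 − 2.45) / 21.5 = 0.0836 mA.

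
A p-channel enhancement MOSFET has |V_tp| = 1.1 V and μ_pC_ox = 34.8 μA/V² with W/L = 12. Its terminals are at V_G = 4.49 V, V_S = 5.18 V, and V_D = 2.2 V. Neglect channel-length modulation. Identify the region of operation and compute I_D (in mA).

V_SG = V_S − V_G = 5.18 − 4.49 = 0.69 V; V_SD = V_S − V_D = 5.18 − 2.2 = 2.98 V.
V_SG = 0.69 V < |V_tp| = 1.1 V, so the transistor is in cutoff.

Cutoff; I_D = 0 mA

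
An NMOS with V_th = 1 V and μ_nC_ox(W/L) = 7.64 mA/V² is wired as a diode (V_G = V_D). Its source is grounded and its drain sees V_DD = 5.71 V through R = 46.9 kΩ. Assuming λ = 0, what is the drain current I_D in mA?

With gate tied to drain, V_GS = V_DS ≥ V_GS − V_th, so the device is in saturation.
KCL at the drain: ½ k_n (V_GS − V_th)² = (V_DD − V_GS)/R.
Let x = V_GS − 1. Then 179 x² + x − 4.71 = 0, giving x = 0.159 V (positive root), so V_GS = 1.16 V.
I_D = (V_DD − V_GS)/R = (5.71 − 1.16) / 46.9 = 0.097 mA.

I_D = 0.0970 mA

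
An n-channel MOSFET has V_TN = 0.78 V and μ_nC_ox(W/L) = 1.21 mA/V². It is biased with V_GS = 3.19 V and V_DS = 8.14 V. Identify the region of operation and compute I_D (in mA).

Saturation; I_D = 3.51 mA

V_ov = V_GS − V_TN = 3.19 − 0.78 = 2.41 V.
Since V_DS = 8.14 V ≥ V_ov = 2.41 V, the device is in saturation.
I_D = ½ k_n V_ov² = 0.5 × 1.21 × 2.41² = 3.51 mA.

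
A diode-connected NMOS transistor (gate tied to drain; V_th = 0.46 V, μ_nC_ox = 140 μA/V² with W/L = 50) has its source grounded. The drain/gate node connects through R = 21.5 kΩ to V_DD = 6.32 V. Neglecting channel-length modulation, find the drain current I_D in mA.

With gate tied to drain, V_GS = V_DS ≥ V_GS − V_th, so the device is in saturation.
k_n = μ_nC_ox · (W/L) = 7 mA/V².
KCL at the drain: ½ k_n (V_GS − V_th)² = (V_DD − V_GS)/R.
Let x = V_GS − 0.46. Then 75.2 x² + x − 5.86 = 0, giving x = 0.272 V (positive root), so V_GS = 0.732 V.
I_D = (V_DD − V_GS)/R = (6.32 − 0.732) / 21.5 = 0.26 mA.

I_D = 0.260 mA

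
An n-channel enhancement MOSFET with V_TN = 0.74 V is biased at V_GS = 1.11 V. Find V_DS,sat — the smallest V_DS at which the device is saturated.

V_DS,sat = 0.370 V

The boundary between triode and saturation is V_DS = V_GS − V_TN = V_ov.
V_ov = 1.11 − 0.74 = 0.37 V.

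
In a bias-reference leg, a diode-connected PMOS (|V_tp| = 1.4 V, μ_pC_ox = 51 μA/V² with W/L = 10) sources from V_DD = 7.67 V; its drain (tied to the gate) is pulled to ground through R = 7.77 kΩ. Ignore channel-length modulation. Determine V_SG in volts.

V_SG = 2.94 V

With gate tied to drain, V_SG = V_SD ≥ V_SG − |V_tp|, so the device is in saturation.
k_p = μ_pC_ox · (W/L) = 0.51 mA/V².
KCL at the drain: ½ k_p (V_SG − |V_tp|)² = (V_DD − V_SG)/R.
Let x = V_SG − 1.4. Then 1.98 x² + x − 6.27 = 0, giving x = 1.54 V (positive root), so V_SG = 2.94 V.
I_D = (V_DD − V_SG)/R = (7.67 − 2.94) / 7.77 = 0.608 mA.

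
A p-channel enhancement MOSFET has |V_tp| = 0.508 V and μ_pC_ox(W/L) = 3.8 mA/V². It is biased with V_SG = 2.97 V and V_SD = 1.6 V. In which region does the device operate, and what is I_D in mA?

V_ov = V_SG − |V_tp| = 2.97 − 0.508 = 2.46 V.
Since V_SD = 1.6 V < V_ov = 2.46 V, the device is in the triode region.
I_D = k_p [V_ov · V_SD − ½ V_SD²] = 3.8 × [2.46 × 1.6 − 0.5 × 1.6²] = 10.1 mA.

Triode; I_D = 10.1 mA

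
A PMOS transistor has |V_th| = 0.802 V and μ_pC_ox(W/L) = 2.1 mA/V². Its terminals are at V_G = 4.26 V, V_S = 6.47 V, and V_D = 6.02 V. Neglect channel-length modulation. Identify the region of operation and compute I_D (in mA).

V_SG = V_S − V_G = 6.47 − 4.26 = 2.21 V; V_SD = V_S − V_D = 6.47 − 6.02 = 0.45 V.
V_ov = V_SG − |V_th| = 2.21 − 0.802 = 1.41 V.
Since V_SD = 0.45 V < V_ov = 1.41 V, the device is in the triode region.
I_D = k_p [V_ov · V_SD − ½ V_SD²] = 2.1 × [1.41 × 0.45 − 0.5 × 0.45²] = 1.12 mA.

Triode; I_D = 1.12 mA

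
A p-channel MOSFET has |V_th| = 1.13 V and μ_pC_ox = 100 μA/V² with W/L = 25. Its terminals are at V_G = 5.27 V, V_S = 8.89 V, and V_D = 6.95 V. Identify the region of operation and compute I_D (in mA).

Triode; I_D = 7.37 mA

V_SG = V_S − V_G = 8.89 − 5.27 = 3.62 V; V_SD = V_S − V_D = 8.89 − 6.95 = 1.94 V.
k_p = μ_pC_ox · (W/L) = 2.5 mA/V².
V_ov = V_SG − |V_th| = 3.62 − 1.13 = 2.49 V.
Since V_SD = 1.94 V < V_ov = 2.49 V, the device is in the triode region.
I_D = k_p [V_ov · V_SD − ½ V_SD²] = 2.5 × [2.49 × 1.94 − 0.5 × 1.94²] = 7.37 mA.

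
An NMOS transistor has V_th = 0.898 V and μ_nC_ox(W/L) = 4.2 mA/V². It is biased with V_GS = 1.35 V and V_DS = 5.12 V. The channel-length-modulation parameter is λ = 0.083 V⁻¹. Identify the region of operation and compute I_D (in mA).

Saturation; I_D = 0.611 mA

V_ov = V_GS − V_th = 1.35 − 0.898 = 0.452 V.
Since V_DS = 5.12 V ≥ V_ov = 0.452 V, the device is in saturation.
I_D = ½ k_n V_ov² (1 + λ V_DS) = 0.5 × 4.2 × 0.452² × (1 + 0.083 × 5.12) = 0.611 mA.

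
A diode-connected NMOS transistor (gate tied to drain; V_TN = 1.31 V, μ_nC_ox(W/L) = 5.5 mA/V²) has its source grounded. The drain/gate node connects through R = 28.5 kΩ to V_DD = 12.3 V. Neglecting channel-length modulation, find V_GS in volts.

With gate tied to drain, V_GS = V_DS ≥ V_GS − V_TN, so the device is in saturation.
KCL at the drain: ½ k_n (V_GS − V_TN)² = (V_DD − V_GS)/R.
Let x = V_GS − 1.31. Then 78.4 x² + x − 10.99 = 0, giving x = 0.368 V (positive root), so V_GS = 1.68 V.
I_D = (V_DD − V_GS)/R = (12.3 − 1.68) / 28.5 = 0.373 mA.

V_GS = 1.68 V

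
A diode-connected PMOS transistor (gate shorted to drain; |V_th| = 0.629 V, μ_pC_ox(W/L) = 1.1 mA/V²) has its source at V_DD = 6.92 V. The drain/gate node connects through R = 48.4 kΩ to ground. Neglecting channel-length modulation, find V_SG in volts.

V_SG = 1.10 V

With gate tied to drain, V_SG = V_SD ≥ V_SG − |V_th|, so the device is in saturation.
KCL at the drain: ½ k_p (V_SG − |V_th|)² = (V_DD − V_SG)/R.
Let x = V_SG − 0.629. Then 26.6 x² + x − 6.291 = 0, giving x = 0.468 V (positive root), so V_SG = 1.1 V.
I_D = (V_DD − V_SG)/R = (6.92 − 1.1) / 48.4 = 0.12 mA.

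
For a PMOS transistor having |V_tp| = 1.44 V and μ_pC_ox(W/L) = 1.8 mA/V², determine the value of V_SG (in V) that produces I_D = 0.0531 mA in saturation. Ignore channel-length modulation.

V_SG = 1.68 V

In saturation I_D = ½ k_p (V_SG − |V_tp|)², so V_SG − |V_tp| = √(2 I_D / k_p) = √(2 × 0.0531 / 1.8) = 0.243 V.
V_SG = 1.44 + 0.243 = 1.68 V.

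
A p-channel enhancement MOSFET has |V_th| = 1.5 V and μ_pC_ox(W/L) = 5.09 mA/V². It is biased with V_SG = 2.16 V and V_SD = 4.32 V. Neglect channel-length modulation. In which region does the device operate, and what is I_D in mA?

Saturation; I_D = 1.11 mA

V_ov = V_SG − |V_th| = 2.16 − 1.5 = 0.66 V.
Since V_SD = 4.32 V ≥ V_ov = 0.66 V, the device is in saturation.
I_D = ½ k_p V_ov² = 0.5 × 5.09 × 0.66² = 1.11 mA.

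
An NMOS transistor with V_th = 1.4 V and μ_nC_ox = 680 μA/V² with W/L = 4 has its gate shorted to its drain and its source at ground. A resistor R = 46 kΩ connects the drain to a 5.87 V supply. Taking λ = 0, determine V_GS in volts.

V_GS = 1.66 V

With gate tied to drain, V_GS = V_DS ≥ V_GS − V_th, so the device is in saturation.
k_n = μ_nC_ox · (W/L) = 2.72 mA/V².
KCL at the drain: ½ k_n (V_GS − V_th)² = (V_DD − V_GS)/R.
Let x = V_GS − 1.4. Then 62.6 x² + x − 4.47 = 0, giving x = 0.259 V (positive root), so V_GS = 1.66 V.
I_D = (V_DD − V_GS)/R = (5.87 − 1.66) / 46 = 0.0915 mA.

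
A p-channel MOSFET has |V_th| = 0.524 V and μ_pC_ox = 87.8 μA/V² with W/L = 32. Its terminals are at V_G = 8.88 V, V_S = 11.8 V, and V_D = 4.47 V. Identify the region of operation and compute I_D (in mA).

Saturation; I_D = 8.06 mA

V_SG = V_S − V_G = 11.8 − 8.88 = 2.92 V; V_SD = V_S − V_D = 11.8 − 4.47 = 7.33 V.
k_p = μ_pC_ox · (W/L) = 2.81 mA/V².
V_ov = V_SG − |V_th| = 2.92 − 0.524 = 2.4 V.
Since V_SD = 7.33 V ≥ V_ov = 2.4 V, the device is in saturation.
I_D = ½ k_p V_ov² = 0.5 × 2.81 × 2.4² = 8.06 mA.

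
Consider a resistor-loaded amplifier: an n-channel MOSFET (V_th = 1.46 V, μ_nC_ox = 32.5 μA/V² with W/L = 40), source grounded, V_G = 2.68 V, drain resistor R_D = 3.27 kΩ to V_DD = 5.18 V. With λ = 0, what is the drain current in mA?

I_D = 0.967 mA

V_GS = V_G = 2.68 V, so V_ov = 2.68 − 1.46 = 1.22 V.
k_n = μ_nC_ox · (W/L) = 1.3 mA/V².
Assume saturation: I_D = ½ k_n V_ov² = 0.5 × 1.3 × 1.22² = 0.967 mA, giving V_DS = V_DD − I_D R_D = 5.18 − 0.967 × 3.27 = 2.02 V.
V_DS = 2.02 V ≥ V_ov = 1.22 V, confirming saturation.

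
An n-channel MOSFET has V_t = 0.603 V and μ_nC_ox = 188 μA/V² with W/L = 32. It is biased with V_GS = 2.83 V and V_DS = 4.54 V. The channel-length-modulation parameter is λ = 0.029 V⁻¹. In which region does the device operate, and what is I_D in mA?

Saturation; I_D = 16.9 mA

k_n = μ_nC_ox · (W/L) = 6.016 mA/V².
V_ov = V_GS − V_t = 2.83 − 0.603 = 2.23 V.
Since V_DS = 4.54 V ≥ V_ov = 2.23 V, the device is in saturation.
I_D = ½ k_n V_ov² (1 + λ V_DS) = 0.5 × 6.016 × 2.23² × (1 + 0.029 × 4.54) = 16.9 mA.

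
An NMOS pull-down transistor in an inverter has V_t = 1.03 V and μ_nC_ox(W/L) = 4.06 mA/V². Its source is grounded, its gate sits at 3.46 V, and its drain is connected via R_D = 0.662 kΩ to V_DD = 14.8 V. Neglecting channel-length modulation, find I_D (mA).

I_D = 12.0 mA

V_GS = V_G = 3.46 V, so V_ov = 3.46 − 1.03 = 2.43 V.
Assume saturation: I_D = ½ k_n V_ov² = 0.5 × 4.06 × 2.43² = 12 mA, giving V_DS = V_DD − I_D R_D = 14.8 − 12 × 0.662 = 6.86 V.
V_DS = 6.86 V ≥ V_ov = 2.43 V, confirming saturation.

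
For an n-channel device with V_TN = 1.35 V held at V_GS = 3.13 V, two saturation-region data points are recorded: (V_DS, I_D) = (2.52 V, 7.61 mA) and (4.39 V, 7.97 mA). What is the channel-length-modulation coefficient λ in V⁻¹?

λ = 0.0270 V⁻¹

With V_GS fixed, I_D ∝ (1 + λ V_DS) in saturation, so I_D2/I_D1 = (1 + λ V_DS2)/(1 + λ V_DS1).
7.97/7.61 = 1.047 = (1 + 4.39 λ)/(1 + 2.52 λ).
Solving: λ (I_D1 V_DS2 − I_D2 V_DS1) = I_D2 − I_D1, so λ = (7.97 − 7.61) / (7.61 × 4.39 − 7.97 × 2.52) = 0.36 / 13.3 = 0.027 V⁻¹.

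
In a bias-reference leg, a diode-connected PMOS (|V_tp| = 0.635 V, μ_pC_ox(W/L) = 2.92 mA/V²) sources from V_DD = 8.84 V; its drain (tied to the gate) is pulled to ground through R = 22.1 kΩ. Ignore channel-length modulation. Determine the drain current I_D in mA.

I_D = 0.349 mA

With gate tied to drain, V_SG = V_SD ≥ V_SG − |V_tp|, so the device is in saturation.
KCL at the drain: ½ k_p (V_SG − |V_tp|)² = (V_DD − V_SG)/R.
Let x = V_SG − 0.635. Then 32.3 x² + x − 8.205 = 0, giving x = 0.489 V (positive root), so V_SG = 1.12 V.
I_D = (V_DD − V_SG)/R = (8.84 − 1.12) / 22.1 = 0.349 mA.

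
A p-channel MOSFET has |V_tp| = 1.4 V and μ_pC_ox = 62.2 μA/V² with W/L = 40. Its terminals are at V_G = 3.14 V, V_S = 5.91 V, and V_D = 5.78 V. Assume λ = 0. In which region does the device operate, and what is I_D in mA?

Triode; I_D = 0.422 mA

V_SG = V_S − V_G = 5.91 − 3.14 = 2.77 V; V_SD = V_S − V_D = 5.91 − 5.78 = 0.13 V.
k_p = μ_pC_ox · (W/L) = 2.488 mA/V².
V_ov = V_SG − |V_tp| = 2.77 − 1.4 = 1.37 V.
Since V_SD = 0.13 V < V_ov = 1.37 V, the device is in the triode region.
I_D = k_p [V_ov · V_SD − ½ V_SD²] = 2.488 × [1.37 × 0.13 − 0.5 × 0.13²] = 0.422 mA.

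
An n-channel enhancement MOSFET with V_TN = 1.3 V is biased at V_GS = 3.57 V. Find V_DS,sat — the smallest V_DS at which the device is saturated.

The boundary between triode and saturation is V_DS = V_GS − V_TN = V_ov.
V_ov = 3.57 − 1.3 = 2.27 V.

V_DS,sat = 2.27 V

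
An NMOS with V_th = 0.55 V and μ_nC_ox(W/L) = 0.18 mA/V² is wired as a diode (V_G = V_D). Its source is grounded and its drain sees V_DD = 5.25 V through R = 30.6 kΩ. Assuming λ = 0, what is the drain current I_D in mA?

I_D = 0.116 mA

With gate tied to drain, V_GS = V_DS ≥ V_GS − V_th, so the device is in saturation.
KCL at the drain: ½ k_n (V_GS − V_th)² = (V_DD − V_GS)/R.
Let x = V_GS − 0.55. Then 2.75 x² + x − 4.7 = 0, giving x = 1.14 V (positive root), so V_GS = 1.69 V.
I_D = (V_DD − V_GS)/R = (5.25 − 1.69) / 30.6 = 0.116 mA.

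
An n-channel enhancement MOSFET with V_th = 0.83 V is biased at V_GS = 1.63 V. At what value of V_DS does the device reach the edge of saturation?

V_DS,sat = 0.800 V

The boundary between triode and saturation is V_DS = V_GS − V_th = V_ov.
V_ov = 1.63 − 0.83 = 0.8 V.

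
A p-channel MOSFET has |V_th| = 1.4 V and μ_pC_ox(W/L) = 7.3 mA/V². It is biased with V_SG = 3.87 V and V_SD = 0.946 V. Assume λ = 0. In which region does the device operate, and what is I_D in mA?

Triode; I_D = 13.8 mA

V_ov = V_SG − |V_th| = 3.87 − 1.4 = 2.47 V.
Since V_SD = 0.946 V < V_ov = 2.47 V, the device is in the triode region.
I_D = k_p [V_ov · V_SD − ½ V_SD²] = 7.3 × [2.47 × 0.946 − 0.5 × 0.946²] = 13.8 mA.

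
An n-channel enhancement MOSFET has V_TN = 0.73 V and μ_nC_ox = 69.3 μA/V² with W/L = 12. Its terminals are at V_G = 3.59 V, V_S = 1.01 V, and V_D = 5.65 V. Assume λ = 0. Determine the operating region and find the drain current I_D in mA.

V_GS = V_G − V_S = 3.59 − 1.01 = 2.58 V; V_DS = V_D − V_S = 5.65 − 1.01 = 4.64 V.
k_n = μ_nC_ox · (W/L) = 0.8316 mA/V².
V_ov = V_GS − V_TN = 2.58 − 0.73 = 1.85 V.
Since V_DS = 4.64 V ≥ V_ov = 1.85 V, the device is in saturation.
I_D = ½ k_n V_ov² = 0.5 × 0.8316 × 1.85² = 1.42 mA.

Saturation; I_D = 1.42 mA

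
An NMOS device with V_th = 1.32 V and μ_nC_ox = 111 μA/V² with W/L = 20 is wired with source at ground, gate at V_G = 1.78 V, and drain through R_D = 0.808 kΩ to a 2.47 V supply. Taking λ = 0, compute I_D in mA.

I_D = 0.235 mA

V_GS = V_G = 1.78 V, so V_ov = 1.78 − 1.32 = 0.46 V.
k_n = μ_nC_ox · (W/L) = 2.22 mA/V².
Assume saturation: I_D = ½ k_n V_ov² = 0.5 × 2.22 × 0.46² = 0.235 mA, giving V_DS = V_DD − I_D R_D = 2.47 − 0.235 × 0.808 = 2.28 V.
V_DS = 2.28 V ≥ V_ov = 0.46 V, confirming saturation.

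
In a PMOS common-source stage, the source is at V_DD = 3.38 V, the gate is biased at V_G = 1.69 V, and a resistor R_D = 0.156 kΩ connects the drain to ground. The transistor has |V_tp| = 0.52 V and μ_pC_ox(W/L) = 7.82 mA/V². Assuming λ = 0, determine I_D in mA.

V_SG = V_DD − V_G = 3.38 − 1.69 = 1.69 V, so V_ov = 1.69 − 0.52 = 1.17 V.
Assume saturation: I_D = ½ k_p V_ov² = 0.5 × 7.82 × 1.17² = 5.35 mA, giving V_SD = V_DD − I_D R_D = 3.38 − 5.35 × 0.156 = 2.55 V.
V_SD = 2.55 V ≥ V_ov = 1.17 V, confirming saturation.

I_D = 5.35 mA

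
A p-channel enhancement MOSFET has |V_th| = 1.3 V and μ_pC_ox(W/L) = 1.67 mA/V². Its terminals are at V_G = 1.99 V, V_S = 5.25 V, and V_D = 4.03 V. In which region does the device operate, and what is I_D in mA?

Triode; I_D = 2.75 mA

V_SG = V_S − V_G = 5.25 − 1.99 = 3.26 V; V_SD = V_S − V_D = 5.25 − 4.03 = 1.22 V.
V_ov = V_SG − |V_th| = 3.26 − 1.3 = 1.96 V.
Since V_SD = 1.22 V < V_ov = 1.96 V, the device is in the triode region.
I_D = k_p [V_ov · V_SD − ½ V_SD²] = 1.67 × [1.96 × 1.22 − 0.5 × 1.22²] = 2.75 mA.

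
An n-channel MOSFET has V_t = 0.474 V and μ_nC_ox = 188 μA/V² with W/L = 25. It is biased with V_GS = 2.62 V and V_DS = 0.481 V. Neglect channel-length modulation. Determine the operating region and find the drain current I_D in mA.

k_n = μ_nC_ox · (W/L) = 4.7 mA/V².
V_ov = V_GS − V_t = 2.62 − 0.474 = 2.15 V.
Since V_DS = 0.481 V < V_ov = 2.15 V, the device is in the triode region.
I_D = k_n [V_ov · V_DS − ½ V_DS²] = 4.7 × [2.15 × 0.481 − 0.5 × 0.481²] = 4.31 mA.

Triode; I_D = 4.31 mA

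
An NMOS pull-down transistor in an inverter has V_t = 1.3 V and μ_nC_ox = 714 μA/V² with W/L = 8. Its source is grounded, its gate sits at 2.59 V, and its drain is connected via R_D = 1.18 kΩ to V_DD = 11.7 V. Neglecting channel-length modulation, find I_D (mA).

V_GS = V_G = 2.59 V, so V_ov = 2.59 − 1.3 = 1.29 V.
k_n = μ_nC_ox · (W/L) = 5.712 mA/V².
Assume saturation: I_D = ½ k_n V_ov² = 0.5 × 5.712 × 1.29² = 4.75 mA, giving V_DS = V_DD − I_D R_D = 11.7 − 4.75 × 1.18 = 6.09 V.
V_DS = 6.09 V ≥ V_ov = 1.29 V, confirming saturation.

I_D = 4.75 mA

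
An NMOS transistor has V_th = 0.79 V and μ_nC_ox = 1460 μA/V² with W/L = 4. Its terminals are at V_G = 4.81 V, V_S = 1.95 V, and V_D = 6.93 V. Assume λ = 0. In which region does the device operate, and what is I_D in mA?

Saturation; I_D = 12.5 mA

V_GS = V_G − V_S = 4.81 − 1.95 = 2.86 V; V_DS = V_D − V_S = 6.93 − 1.95 = 4.98 V.
k_n = μ_nC_ox · (W/L) = 5.84 mA/V².
V_ov = V_GS − V_th = 2.86 − 0.79 = 2.07 V.
Since V_DS = 4.98 V ≥ V_ov = 2.07 V, the device is in saturation.
I_D = ½ k_n V_ov² = 0.5 × 5.84 × 2.07² = 12.5 mA.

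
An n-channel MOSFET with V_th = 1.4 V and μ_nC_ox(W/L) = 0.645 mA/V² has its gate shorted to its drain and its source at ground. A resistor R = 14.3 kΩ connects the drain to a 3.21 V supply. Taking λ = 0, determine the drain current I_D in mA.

With gate tied to drain, V_GS = V_DS ≥ V_GS − V_th, so the device is in saturation.
KCL at the drain: ½ k_n (V_GS − V_th)² = (V_DD − V_GS)/R.
Let x = V_GS − 1.4. Then 4.61 x² + x − 1.81 = 0, giving x = 0.527 V (positive root), so V_GS = 1.93 V.
I_D = (V_DD − V_GS)/R = (3.21 − 1.93) / 14.3 = 0.0897 mA.

I_D = 0.0897 mA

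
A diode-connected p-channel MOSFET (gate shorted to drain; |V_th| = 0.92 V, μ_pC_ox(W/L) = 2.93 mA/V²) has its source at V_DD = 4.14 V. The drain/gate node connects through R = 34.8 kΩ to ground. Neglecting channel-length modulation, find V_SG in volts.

V_SG = 1.16 V

With gate tied to drain, V_SG = V_SD ≥ V_SG − |V_th|, so the device is in saturation.
KCL at the drain: ½ k_p (V_SG − |V_th|)² = (V_DD − V_SG)/R.
Let x = V_SG − 0.92. Then 51 x² + x − 3.22 = 0, giving x = 0.242 V (positive root), so V_SG = 1.16 V.
I_D = (V_DD − V_SG)/R = (4.14 − 1.16) / 34.8 = 0.0856 mA.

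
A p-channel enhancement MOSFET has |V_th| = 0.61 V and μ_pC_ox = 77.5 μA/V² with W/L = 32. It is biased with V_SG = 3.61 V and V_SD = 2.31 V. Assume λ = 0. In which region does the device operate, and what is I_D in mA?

Triode; I_D = 10.6 mA

k_p = μ_pC_ox · (W/L) = 2.48 mA/V².
V_ov = V_SG − |V_th| = 3.61 − 0.61 = 3 V.
Since V_SD = 2.31 V < V_ov = 3 V, the device is in the triode region.
I_D = k_p [V_ov · V_SD − ½ V_SD²] = 2.48 × [3 × 2.31 − 0.5 × 2.31²] = 10.6 mA.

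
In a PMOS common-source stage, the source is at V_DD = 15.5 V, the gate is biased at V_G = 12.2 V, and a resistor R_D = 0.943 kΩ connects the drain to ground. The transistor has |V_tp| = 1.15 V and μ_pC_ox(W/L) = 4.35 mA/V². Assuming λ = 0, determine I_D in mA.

V_SG = V_DD − V_G = 15.5 − 12.2 = 3.3 V, so V_ov = 3.3 − 1.15 = 2.15 V.
Assume saturation: I_D = ½ k_p V_ov² = 0.5 × 4.35 × 2.15² = 10.1 mA, giving V_SD = V_DD − I_D R_D = 15.5 − 10.1 × 0.943 = 6.02 V.
V_SD = 6.02 V ≥ V_ov = 2.15 V, confirming saturation.

I_D = 10.1 mA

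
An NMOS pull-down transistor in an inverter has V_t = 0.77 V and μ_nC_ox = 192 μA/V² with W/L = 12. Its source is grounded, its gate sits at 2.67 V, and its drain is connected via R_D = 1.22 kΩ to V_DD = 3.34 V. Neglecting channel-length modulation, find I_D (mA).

I_D = 2.24 mA

V_GS = V_G = 2.67 V, so V_ov = 2.67 − 0.77 = 1.9 V.
k_n = μ_nC_ox · (W/L) = 2.304 mA/V².
Assume saturation: I_D = ½ k_n V_ov² = 0.5 × 2.304 × 1.9² = 4.16 mA, giving V_DS = V_DD − I_D R_D = 3.34 − 4.16 × 1.22 = -1.73 V.
But -1.73 V < V_ov = 1.9 V, so the device is actually in triode.
In triode I_D = k_n[V_ov V_DS − ½ V_DS²] and I_D = (V_DD − V_DS)/R_D. Equating: 1.41 V_DS² − 6.341 V_DS + 3.34 = 0, giving V_DS = 0.609 V (the root below V_ov).
I_D = (3.34 − 0.609) / 1.22 = 2.24 mA.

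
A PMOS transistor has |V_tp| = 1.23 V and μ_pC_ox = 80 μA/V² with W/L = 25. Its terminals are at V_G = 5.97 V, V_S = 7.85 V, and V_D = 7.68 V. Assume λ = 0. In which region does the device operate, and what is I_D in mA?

Triode; I_D = 0.192 mA

V_SG = V_S − V_G = 7.85 − 5.97 = 1.88 V; V_SD = V_S − V_D = 7.85 − 7.68 = 0.17 V.
k_p = μ_pC_ox · (W/L) = 2 mA/V².
V_ov = V_SG − |V_tp| = 1.88 − 1.23 = 0.65 V.
Since V_SD = 0.17 V < V_ov = 0.65 V, the device is in the triode region.
I_D = k_p [V_ov · V_SD − ½ V_SD²] = 2 × [0.65 × 0.17 − 0.5 × 0.17²] = 0.192 mA.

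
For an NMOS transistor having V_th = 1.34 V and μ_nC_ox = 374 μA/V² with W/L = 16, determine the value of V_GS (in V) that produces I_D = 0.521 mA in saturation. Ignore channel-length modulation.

V_GS = 1.76 V

k_n = μ_nC_ox · (W/L) = 5.984 mA/V².
In saturation I_D = ½ k_n (V_GS − V_th)², so V_GS − V_th = √(2 I_D / k_n) = √(2 × 0.521 / 5.984) = 0.417 V.
V_GS = 1.34 + 0.417 = 1.76 V.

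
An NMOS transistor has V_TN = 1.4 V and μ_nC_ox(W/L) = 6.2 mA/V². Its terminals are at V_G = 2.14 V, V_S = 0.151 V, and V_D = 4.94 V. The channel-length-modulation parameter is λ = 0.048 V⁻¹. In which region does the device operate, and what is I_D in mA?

Saturation; I_D = 1.32 mA

V_GS = V_G − V_S = 2.14 − 0.151 = 1.99 V; V_DS = V_D − V_S = 4.94 − 0.151 = 4.79 V.
V_ov = V_GS − V_TN = 1.99 − 1.4 = 0.589 V.
Since V_DS = 4.79 V ≥ V_ov = 0.589 V, the device is in saturation.
I_D = ½ k_n V_ov² (1 + λ V_DS) = 0.5 × 6.2 × 0.589² × (1 + 0.048 × 4.79) = 1.32 mA.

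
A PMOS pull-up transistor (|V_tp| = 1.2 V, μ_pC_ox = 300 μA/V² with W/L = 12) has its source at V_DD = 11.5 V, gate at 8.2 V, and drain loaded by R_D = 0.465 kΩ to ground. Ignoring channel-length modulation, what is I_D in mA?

V_SG = V_DD − V_G = 11.5 − 8.2 = 3.3 V, so V_ov = 3.3 − 1.2 = 2.1 V.
k_p = μ_pC_ox · (W/L) = 3.6 mA/V².
Assume saturation: I_D = ½ k_p V_ov² = 0.5 × 3.6 × 2.1² = 7.94 mA, giving V_SD = V_DD − I_D R_D = 11.5 − 7.94 × 0.465 = 7.81 V.
V_SD = 7.81 V ≥ V_ov = 2.1 V, confirming saturation.

I_D = 7.94 mA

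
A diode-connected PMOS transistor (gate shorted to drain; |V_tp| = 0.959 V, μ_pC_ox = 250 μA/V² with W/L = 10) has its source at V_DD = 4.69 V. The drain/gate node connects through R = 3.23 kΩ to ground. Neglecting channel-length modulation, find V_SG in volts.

V_SG = 1.80 V

With gate tied to drain, V_SG = V_SD ≥ V_SG − |V_tp|, so the device is in saturation.
k_p = μ_pC_ox · (W/L) = 2.5 mA/V².
KCL at the drain: ½ k_p (V_SG − |V_tp|)² = (V_DD − V_SG)/R.
Let x = V_SG − 0.959. Then 4.04 x² + x − 3.731 = 0, giving x = 0.845 V (positive root), so V_SG = 1.8 V.
I_D = (V_DD − V_SG)/R = (4.69 − 1.8) / 3.23 = 0.893 mA.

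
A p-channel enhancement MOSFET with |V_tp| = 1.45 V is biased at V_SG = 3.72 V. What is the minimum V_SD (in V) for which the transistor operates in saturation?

The boundary between triode and saturation is V_SD = V_SG − |V_tp| = V_ov.
V_ov = 3.72 − 1.45 = 2.27 V.

V_SD,sat = 2.27 V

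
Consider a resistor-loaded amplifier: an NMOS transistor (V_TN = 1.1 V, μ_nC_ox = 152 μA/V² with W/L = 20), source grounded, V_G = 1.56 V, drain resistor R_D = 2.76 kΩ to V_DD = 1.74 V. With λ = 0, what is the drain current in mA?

V_GS = V_G = 1.56 V, so V_ov = 1.56 − 1.1 = 0.46 V.
k_n = μ_nC_ox · (W/L) = 3.04 mA/V².
Assume saturation: I_D = ½ k_n V_ov² = 0.5 × 3.04 × 0.46² = 0.322 mA, giving V_DS = V_DD − I_D R_D = 1.74 − 0.322 × 2.76 = 0.852 V.
V_DS = 0.852 V ≥ V_ov = 0.46 V, confirming saturation.

I_D = 0.322 mA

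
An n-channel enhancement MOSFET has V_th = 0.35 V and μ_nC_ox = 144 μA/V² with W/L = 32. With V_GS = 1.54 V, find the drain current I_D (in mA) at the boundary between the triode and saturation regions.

At the boundary V_DS = V_ov = V_GS − V_th = 1.54 − 0.35 = 1.19 V.
k_n = μ_nC_ox · (W/L) = 4.608 mA/V².
I_D = ½ k_n V_ov² = 0.5 × 4.608 × 1.19² = 3.26 mA.

I_D = 3.26 mA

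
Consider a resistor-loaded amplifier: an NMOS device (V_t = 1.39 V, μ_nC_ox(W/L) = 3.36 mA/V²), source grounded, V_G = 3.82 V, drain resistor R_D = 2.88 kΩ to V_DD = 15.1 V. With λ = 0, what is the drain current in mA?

V_GS = V_G = 3.82 V, so V_ov = 3.82 − 1.39 = 2.43 V.
Assume saturation: I_D = ½ k_n V_ov² = 0.5 × 3.36 × 2.43² = 9.92 mA, giving V_DS = V_DD − I_D R_D = 15.1 − 9.92 × 2.88 = -13.5 V.
But -13.5 V < V_ov = 2.43 V, so the device is actually in triode.
In triode I_D = k_n[V_ov V_DS − ½ V_DS²] and I_D = (V_DD − V_DS)/R_D. Equating: 4.84 V_DS² − 24.51 V_DS + 15.1 = 0, giving V_DS = 0.718 V (the root below V_ov).
I_D = (15.1 − 0.718) / 2.88 = 4.99 mA.

I_D = 4.99 mA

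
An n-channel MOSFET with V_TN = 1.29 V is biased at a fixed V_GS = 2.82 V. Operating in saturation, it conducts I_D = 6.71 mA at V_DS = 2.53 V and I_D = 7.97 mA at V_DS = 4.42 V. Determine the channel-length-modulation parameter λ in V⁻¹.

With V_GS fixed, I_D ∝ (1 + λ V_DS) in saturation, so I_D2/I_D1 = (1 + λ V_DS2)/(1 + λ V_DS1).
7.97/6.71 = 1.188 = (1 + 4.42 λ)/(1 + 2.53 λ).
Solving: λ (I_D1 V_DS2 − I_D2 V_DS1) = I_D2 − I_D1, so λ = (7.97 − 6.71) / (6.71 × 4.42 − 7.97 × 2.53) = 1.26 / 9.49 = 0.133 V⁻¹.

λ = 0.133 V⁻¹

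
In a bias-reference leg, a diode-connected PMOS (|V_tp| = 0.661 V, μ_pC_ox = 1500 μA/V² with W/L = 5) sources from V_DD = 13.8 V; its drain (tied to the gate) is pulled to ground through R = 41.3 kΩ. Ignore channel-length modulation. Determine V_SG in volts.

With gate tied to drain, V_SG = V_SD ≥ V_SG − |V_tp|, so the device is in saturation.
k_p = μ_pC_ox · (W/L) = 7.5 mA/V².
KCL at the drain: ½ k_p (V_SG − |V_tp|)² = (V_DD − V_SG)/R.
Let x = V_SG − 0.661. Then 155 x² + x − 13.14 = 0, giving x = 0.288 V (positive root), so V_SG = 0.949 V.
I_D = (V_DD − V_SG)/R = (13.8 − 0.949) / 41.3 = 0.311 mA.

V_SG = 0.949 V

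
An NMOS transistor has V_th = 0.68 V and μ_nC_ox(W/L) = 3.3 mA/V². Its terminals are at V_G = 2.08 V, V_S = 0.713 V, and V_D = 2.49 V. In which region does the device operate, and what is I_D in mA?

Saturation; I_D = 0.779 mA

V_GS = V_G − V_S = 2.08 − 0.713 = 1.37 V; V_DS = V_D − V_S = 2.49 − 0.713 = 1.78 V.
V_ov = V_GS − V_th = 1.37 − 0.68 = 0.687 V.
Since V_DS = 1.78 V ≥ V_ov = 0.687 V, the device is in saturation.
I_D = ½ k_n V_ov² = 0.5 × 3.3 × 0.687² = 0.779 mA.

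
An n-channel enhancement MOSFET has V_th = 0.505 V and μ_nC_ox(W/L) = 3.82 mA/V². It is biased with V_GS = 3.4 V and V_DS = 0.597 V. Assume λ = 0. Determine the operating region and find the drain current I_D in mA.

V_ov = V_GS − V_th = 3.4 − 0.505 = 2.9 V.
Since V_DS = 0.597 V < V_ov = 2.9 V, the device is in the triode region.
I_D = k_n [V_ov · V_DS − ½ V_DS²] = 3.82 × [2.9 × 0.597 − 0.5 × 0.597²] = 5.92 mA.

Triode; I_D = 5.92 mA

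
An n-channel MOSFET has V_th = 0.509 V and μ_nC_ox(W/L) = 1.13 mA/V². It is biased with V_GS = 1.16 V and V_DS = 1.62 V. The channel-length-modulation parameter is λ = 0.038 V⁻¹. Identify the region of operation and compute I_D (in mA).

Saturation; I_D = 0.254 mA

V_ov = V_GS − V_th = 1.16 − 0.509 = 0.651 V.
Since V_DS = 1.62 V ≥ V_ov = 0.651 V, the device is in saturation.
I_D = ½ k_n V_ov² (1 + λ V_DS) = 0.5 × 1.13 × 0.651² × (1 + 0.038 × 1.62) = 0.254 mA.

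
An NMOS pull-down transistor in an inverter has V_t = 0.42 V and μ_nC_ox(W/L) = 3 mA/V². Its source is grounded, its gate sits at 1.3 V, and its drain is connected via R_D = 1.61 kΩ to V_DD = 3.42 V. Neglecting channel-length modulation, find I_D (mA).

I_D = 1.16 mA

V_GS = V_G = 1.3 V, so V_ov = 1.3 − 0.42 = 0.88 V.
Assume saturation: I_D = ½ k_n V_ov² = 0.5 × 3 × 0.88² = 1.16 mA, giving V_DS = V_DD − I_D R_D = 3.42 − 1.16 × 1.61 = 1.55 V.
V_DS = 1.55 V ≥ V_ov = 0.88 V, confirming saturation.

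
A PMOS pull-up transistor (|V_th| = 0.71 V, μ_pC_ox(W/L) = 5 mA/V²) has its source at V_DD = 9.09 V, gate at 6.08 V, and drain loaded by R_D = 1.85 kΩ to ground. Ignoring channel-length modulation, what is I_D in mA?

I_D = 4.67 mA

V_SG = V_DD − V_G = 9.09 − 6.08 = 3.01 V, so V_ov = 3.01 − 0.71 = 2.3 V.
Assume saturation: I_D = ½ k_p V_ov² = 0.5 × 5 × 2.3² = 13.2 mA, giving V_SD = V_DD − I_D R_D = 9.09 − 13.2 × 1.85 = -15.4 V.
But -15.4 V < V_ov = 2.3 V, so the device is actually in triode.
In triode I_D = k_p[V_ov V_SD − ½ V_SD²] and I_D = (V_DD − V_SD)/R_D. Equating: 4.62 V_SD² − 22.27 V_SD + 9.09 = 0, giving V_SD = 0.45 V (the root below V_ov).
I_D = (9.09 − 0.45) / 1.85 = 4.67 mA.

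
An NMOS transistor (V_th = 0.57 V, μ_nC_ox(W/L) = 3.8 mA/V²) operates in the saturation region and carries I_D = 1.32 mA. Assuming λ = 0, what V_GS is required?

V_GS = 1.40 V

In saturation I_D = ½ k_n (V_GS − V_th)², so V_GS − V_th = √(2 I_D / k_n) = √(2 × 1.32 / 3.8) = 0.834 V.
V_GS = 0.57 + 0.834 = 1.4 V.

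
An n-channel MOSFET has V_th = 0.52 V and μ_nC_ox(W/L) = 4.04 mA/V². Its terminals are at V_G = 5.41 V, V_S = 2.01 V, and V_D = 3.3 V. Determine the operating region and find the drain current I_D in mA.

Triode; I_D = 11.6 mA

V_GS = V_G − V_S = 5.41 − 2.01 = 3.4 V; V_DS = V_D − V_S = 3.3 − 2.01 = 1.29 V.
V_ov = V_GS − V_th = 3.4 − 0.52 = 2.88 V.
Since V_DS = 1.29 V < V_ov = 2.88 V, the device is in the triode region.
I_D = k_n [V_ov · V_DS − ½ V_DS²] = 4.04 × [2.88 × 1.29 − 0.5 × 1.29²] = 11.6 mA.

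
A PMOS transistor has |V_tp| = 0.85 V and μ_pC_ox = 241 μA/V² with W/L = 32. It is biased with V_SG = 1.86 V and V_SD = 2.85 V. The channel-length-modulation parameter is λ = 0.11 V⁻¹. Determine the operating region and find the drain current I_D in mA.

Saturation; I_D = 5.17 mA

k_p = μ_pC_ox · (W/L) = 7.712 mA/V².
V_ov = V_SG − |V_tp| = 1.86 − 0.85 = 1.01 V.
Since V_SD = 2.85 V ≥ V_ov = 1.01 V, the device is in saturation.
I_D = ½ k_p V_ov² (1 + λ V_SD) = 0.5 × 7.712 × 1.01² × (1 + 0.11 × 2.85) = 5.17 mA.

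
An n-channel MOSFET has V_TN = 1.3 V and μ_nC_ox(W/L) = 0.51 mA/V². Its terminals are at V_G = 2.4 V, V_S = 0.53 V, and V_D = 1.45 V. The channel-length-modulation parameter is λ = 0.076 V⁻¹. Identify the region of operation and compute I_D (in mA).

V_GS = V_G − V_S = 2.4 − 0.53 = 1.87 V; V_DS = V_D − V_S = 1.45 − 0.53 = 0.92 V.
V_ov = V_GS − V_TN = 1.87 − 1.3 = 0.57 V.
Since V_DS = 0.92 V ≥ V_ov = 0.57 V, the device is in saturation.
I_D = ½ k_n V_ov² (1 + λ V_DS) = 0.5 × 0.51 × 0.57² × (1 + 0.076 × 0.92) = 0.0886 mA.

Saturation; I_D = 0.0886 mA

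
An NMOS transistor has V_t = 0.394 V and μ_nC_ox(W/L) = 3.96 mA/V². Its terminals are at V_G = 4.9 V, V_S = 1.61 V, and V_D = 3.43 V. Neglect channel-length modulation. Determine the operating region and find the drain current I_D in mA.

Triode; I_D = 14.3 mA

V_GS = V_G − V_S = 4.9 − 1.61 = 3.29 V; V_DS = V_D − V_S = 3.43 − 1.61 = 1.82 V.
V_ov = V_GS − V_t = 3.29 − 0.394 = 2.9 V.
Since V_DS = 1.82 V < V_ov = 2.9 V, the device is in the triode region.
I_D = k_n [V_ov · V_DS − ½ V_DS²] = 3.96 × [2.9 × 1.82 − 0.5 × 1.82²] = 14.3 mA.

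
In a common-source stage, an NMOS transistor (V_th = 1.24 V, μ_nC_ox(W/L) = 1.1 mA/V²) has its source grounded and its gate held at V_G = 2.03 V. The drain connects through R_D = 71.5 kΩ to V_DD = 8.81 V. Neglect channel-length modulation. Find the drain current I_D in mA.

I_D = 0.121 mA

V_GS = V_G = 2.03 V, so V_ov = 2.03 − 1.24 = 0.79 V.
Assume saturation: I_D = ½ k_n V_ov² = 0.5 × 1.1 × 0.79² = 0.343 mA, giving V_DS = V_DD − I_D R_D = 8.81 − 0.343 × 71.5 = -15.7 V.
But -15.7 V < V_ov = 0.79 V, so the device is actually in triode.
In triode I_D = k_n[V_ov V_DS − ½ V_DS²] and I_D = (V_DD − V_DS)/R_D. Equating: 39.3 V_DS² − 63.13 V_DS + 8.81 = 0, giving V_DS = 0.154 V (the root below V_ov).
I_D = (8.81 − 0.154) / 71.5 = 0.121 mA.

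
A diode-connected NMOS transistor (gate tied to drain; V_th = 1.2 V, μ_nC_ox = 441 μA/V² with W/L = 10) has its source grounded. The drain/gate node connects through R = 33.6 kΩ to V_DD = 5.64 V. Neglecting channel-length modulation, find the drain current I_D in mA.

I_D = 0.125 mA

With gate tied to drain, V_GS = V_DS ≥ V_GS − V_th, so the device is in saturation.
k_n = μ_nC_ox · (W/L) = 4.41 mA/V².
KCL at the drain: ½ k_n (V_GS − V_th)² = (V_DD − V_GS)/R.
Let x = V_GS − 1.2. Then 74.1 x² + x − 4.44 = 0, giving x = 0.238 V (positive root), so V_GS = 1.44 V.
I_D = (V_DD − V_GS)/R = (5.64 − 1.44) / 33.6 = 0.125 mA.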